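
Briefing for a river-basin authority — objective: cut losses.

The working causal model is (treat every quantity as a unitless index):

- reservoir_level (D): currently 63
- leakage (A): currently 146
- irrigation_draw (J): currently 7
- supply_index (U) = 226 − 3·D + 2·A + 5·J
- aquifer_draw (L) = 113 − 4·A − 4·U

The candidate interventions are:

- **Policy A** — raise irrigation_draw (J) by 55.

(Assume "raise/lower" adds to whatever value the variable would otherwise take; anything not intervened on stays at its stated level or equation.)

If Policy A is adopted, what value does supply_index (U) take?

Policy A (J + 55):
  D = 63
  A = 146
  J = 7 + 55 = 62
  U = 226 − 3·63 + 2·146 + 5·62 = 639

639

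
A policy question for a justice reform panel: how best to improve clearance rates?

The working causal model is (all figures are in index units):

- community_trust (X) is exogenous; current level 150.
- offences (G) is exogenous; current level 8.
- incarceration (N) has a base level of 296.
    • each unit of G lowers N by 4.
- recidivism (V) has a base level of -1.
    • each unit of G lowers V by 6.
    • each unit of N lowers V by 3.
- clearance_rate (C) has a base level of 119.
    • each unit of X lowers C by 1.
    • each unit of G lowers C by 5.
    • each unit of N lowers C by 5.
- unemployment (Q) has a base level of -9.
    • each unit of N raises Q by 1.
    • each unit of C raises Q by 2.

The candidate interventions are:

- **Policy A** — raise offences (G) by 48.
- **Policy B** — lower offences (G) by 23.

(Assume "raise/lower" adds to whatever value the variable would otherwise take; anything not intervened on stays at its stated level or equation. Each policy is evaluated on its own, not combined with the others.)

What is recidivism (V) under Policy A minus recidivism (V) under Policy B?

426

Policy A (G + 48):
  G = 8 + 48 = 56
  N = 296 − 4·56 = 72
  V = -1 − 6·56 − 3·72 = -553
Policy B (G − 23):
  G = 8 − 23 = -15
  N = 296 − 4·(-15) = 356
  V = -1 − 6·(-15) − 3·356 = -979
V: -553 − (-979) = 426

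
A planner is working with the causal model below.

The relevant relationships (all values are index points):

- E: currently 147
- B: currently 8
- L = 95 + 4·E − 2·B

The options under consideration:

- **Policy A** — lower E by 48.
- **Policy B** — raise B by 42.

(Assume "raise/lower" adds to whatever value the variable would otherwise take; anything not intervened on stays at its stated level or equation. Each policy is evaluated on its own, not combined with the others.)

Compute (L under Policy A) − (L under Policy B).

-108

Policy A (E − 48):
  E = 147 − 48 = 99
  B = 8
  L = 95 + 4·99 − 2·8 = 475
Policy B (B + 42):
  E = 147
  B = 8 + 42 = 50
  L = 95 + 4·147 − 2·50 = 583
L: 475 − 583 = -108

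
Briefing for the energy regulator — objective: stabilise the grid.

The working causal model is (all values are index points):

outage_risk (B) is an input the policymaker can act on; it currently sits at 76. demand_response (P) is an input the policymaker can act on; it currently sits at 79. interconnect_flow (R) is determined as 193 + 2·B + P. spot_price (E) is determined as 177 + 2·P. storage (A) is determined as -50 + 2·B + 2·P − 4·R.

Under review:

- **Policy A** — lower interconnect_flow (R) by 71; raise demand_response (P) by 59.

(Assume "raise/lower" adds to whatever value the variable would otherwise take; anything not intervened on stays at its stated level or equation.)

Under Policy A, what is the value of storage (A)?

Policy A (R − 71, P + 59):
  B = 76
  P = 79 + 59 = 138
  R = 193 + 2·76 + 138 (−71 from intervention) = 412
  A = -50 + 2·76 + 2·138 − 4·412 = -1270

-1270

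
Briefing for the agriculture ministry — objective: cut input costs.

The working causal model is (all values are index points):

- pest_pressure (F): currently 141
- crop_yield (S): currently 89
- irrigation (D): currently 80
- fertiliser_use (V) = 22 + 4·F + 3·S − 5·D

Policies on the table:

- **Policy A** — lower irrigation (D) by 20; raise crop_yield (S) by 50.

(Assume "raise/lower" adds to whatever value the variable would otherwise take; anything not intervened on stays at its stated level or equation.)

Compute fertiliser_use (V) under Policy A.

703

Policy A (D − 20, S + 50):
  F = 141
  S = 89 + 50 = 139
  D = 80 − 20 = 60
  V = 22 + 4·141 + 3·139 − 5·60 = 703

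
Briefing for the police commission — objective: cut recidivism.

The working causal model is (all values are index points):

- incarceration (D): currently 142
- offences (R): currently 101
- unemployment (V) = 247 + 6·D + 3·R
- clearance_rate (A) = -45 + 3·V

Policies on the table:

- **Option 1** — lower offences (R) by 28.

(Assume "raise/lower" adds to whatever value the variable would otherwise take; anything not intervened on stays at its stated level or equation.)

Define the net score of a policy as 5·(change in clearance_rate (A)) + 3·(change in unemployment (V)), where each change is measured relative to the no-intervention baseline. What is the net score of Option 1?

Baseline:
  D = 142
  R = 101
  V = 247 + 6·142 + 3·101 = 1402
  A = -45 + 3·1402 = 4161
Option 1 (R − 28):
  D = 142
  R = 101 − 28 = 73
  V = 247 + 6·142 + 3·73 = 1318
  A = -45 + 3·1318 = 3909
ΔA = 3909 − 4161 = -252; ΔV = 1318 − 1402 = -84
Score = 5·(-252) + 3·(-84) = -1512

-1512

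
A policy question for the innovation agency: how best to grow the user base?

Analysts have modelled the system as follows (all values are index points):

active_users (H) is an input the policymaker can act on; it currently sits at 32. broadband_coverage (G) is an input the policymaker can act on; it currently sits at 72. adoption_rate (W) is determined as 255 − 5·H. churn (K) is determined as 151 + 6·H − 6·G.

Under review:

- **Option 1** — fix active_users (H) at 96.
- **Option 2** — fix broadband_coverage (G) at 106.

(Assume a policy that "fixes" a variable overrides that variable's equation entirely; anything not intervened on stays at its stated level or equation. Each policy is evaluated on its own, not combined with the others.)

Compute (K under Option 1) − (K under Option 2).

Option 1 (H := 96):
  H = 96
  G = 72
  K = 151 + 6·96 − 6·72 = 295
Option 2 (G := 106):
  H = 32
  G = 106
  K = 151 + 6·32 − 6·106 = -293
K: 295 − (-293) = 588

588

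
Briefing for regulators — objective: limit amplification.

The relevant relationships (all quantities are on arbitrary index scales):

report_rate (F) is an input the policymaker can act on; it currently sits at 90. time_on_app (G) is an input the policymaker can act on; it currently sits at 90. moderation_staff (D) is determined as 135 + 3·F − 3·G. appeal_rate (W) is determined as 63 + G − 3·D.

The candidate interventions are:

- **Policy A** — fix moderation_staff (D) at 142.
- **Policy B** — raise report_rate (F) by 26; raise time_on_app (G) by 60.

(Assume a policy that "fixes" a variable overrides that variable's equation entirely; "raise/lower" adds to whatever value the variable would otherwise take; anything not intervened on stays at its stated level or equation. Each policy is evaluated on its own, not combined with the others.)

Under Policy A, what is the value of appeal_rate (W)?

Policy A (D := 142):
  F = 90
  G = 90
  D = 142
  W = 63 + 90 − 3·142 = -273

-273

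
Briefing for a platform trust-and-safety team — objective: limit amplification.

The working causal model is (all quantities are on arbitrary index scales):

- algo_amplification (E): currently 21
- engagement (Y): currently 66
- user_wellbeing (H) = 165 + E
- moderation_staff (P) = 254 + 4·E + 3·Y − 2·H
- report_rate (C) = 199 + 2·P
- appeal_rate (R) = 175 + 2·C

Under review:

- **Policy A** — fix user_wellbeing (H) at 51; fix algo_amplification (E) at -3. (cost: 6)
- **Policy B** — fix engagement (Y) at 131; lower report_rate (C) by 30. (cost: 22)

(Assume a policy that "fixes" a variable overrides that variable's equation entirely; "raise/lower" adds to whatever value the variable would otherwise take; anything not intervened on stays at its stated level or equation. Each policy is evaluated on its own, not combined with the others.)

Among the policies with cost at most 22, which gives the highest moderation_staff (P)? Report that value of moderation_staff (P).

Policy A (H := 51, E := -3):
  E = -3
  Y = 66
  H = 51
  P = 254 + 4·(-3) + 3·66 − 2·51 = 338
Policy B (Y := 131, C − 30):
  E = 21
  Y = 131
  H = 165 + 21 = 186
  P = 254 + 4·21 + 3·131 − 2·186 = 359
Comparing — Policy A: P=338, Policy B: P=359. Highest is 359 (Policy B).

359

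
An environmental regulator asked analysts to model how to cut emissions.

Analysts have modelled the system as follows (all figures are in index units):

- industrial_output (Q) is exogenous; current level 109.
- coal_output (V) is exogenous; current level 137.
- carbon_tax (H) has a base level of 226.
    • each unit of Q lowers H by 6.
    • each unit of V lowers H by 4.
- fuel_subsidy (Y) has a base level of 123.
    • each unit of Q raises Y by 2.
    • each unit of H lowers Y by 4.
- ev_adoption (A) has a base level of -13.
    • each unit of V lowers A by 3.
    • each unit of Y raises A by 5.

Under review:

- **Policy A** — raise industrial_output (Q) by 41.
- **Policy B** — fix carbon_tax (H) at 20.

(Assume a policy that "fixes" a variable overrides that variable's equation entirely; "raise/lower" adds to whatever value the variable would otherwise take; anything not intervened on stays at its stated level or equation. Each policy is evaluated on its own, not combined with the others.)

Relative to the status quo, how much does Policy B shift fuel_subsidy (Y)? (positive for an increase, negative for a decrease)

-3984

Baseline:
  Q = 109
  V = 137
  H = 226 − 6·109 − 4·137 = -976
  Y = 123 + 2·109 − 4·(-976) = 4245
Policy B (H := 20):
  Q = 109
  V = 137
  H = 20
  Y = 123 + 2·109 − 4·20 = 261
Change in Y: 261 − 4245 = -3984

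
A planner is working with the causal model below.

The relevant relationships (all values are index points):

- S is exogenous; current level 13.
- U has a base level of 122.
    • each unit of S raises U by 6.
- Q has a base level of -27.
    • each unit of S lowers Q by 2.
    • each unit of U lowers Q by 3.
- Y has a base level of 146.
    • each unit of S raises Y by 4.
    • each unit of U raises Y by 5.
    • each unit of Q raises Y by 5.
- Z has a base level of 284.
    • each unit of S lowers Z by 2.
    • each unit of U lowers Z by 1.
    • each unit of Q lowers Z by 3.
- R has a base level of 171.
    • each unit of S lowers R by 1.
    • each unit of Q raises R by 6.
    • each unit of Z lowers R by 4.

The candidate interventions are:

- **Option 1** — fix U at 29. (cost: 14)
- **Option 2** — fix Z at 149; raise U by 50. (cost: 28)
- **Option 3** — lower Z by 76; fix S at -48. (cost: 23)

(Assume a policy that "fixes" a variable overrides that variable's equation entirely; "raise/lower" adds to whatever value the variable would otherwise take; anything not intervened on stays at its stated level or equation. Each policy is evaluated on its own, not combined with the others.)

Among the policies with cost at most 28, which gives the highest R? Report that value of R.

Option 1 (U := 29):
  S = 13
  U = 29
  Q = -27 − 2·13 − 3·29 = -140
  Z = 284 − 2·13 − 29 − 3·(-140) = 649
  R = 171 − 13 + 6·(-140) − 4·649 = -3278
Option 2 (Z := 149, U + 50):
  S = 13
  U = 122 + 6·13 (+50 from intervention) = 250
  Q = -27 − 2·13 − 3·250 = -803
  Z = 149
  R = 171 − 13 + 6·(-803) − 4·149 = -5256
Option 3 (Z − 76, S := -48):
  S = -48
  U = 122 + 6·(-48) = -166
  Q = -27 − 2·(-48) − 3·(-166) = 567
  Z = 284 − 2·(-48) − (-166) − 3·567 (−76 from intervention) = -1231
  R = 171 − (-48) + 6·567 − 4·(-1231) = 8545
Comparing — Option 1: R=-3278, Option 2: R=-5256, Option 3: R=8545. Highest is 8545 (Option 3).

8545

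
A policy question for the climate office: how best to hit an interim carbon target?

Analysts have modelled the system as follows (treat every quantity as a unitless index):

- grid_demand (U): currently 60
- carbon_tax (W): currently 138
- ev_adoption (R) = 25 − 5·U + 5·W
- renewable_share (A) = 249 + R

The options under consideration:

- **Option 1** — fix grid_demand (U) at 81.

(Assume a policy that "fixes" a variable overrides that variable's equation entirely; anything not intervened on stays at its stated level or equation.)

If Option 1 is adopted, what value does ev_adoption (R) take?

Option 1 (U := 81):
  U = 81
  W = 138
  R = 25 − 5·81 + 5·138 = 310

310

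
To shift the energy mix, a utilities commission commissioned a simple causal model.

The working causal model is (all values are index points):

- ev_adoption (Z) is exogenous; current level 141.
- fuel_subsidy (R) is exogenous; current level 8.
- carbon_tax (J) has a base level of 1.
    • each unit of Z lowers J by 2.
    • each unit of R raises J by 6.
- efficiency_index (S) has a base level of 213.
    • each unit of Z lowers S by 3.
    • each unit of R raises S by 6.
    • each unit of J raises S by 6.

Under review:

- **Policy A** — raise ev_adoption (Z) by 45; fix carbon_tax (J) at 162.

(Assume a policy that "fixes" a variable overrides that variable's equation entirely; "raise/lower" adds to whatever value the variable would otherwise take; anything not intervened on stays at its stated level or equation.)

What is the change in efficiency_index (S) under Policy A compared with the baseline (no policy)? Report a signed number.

2235

Baseline:
  Z = 141
  R = 8
  J = 1 − 2·141 + 6·8 = -233
  S = 213 − 3·141 + 6·8 + 6·(-233) = -1560
Policy A (Z + 45, J := 162):
  Z = 141 + 45 = 186
  R = 8
  J = 162
  S = 213 − 3·186 + 6·8 + 6·162 = 675
Change in S: 675 − (-1560) = 2235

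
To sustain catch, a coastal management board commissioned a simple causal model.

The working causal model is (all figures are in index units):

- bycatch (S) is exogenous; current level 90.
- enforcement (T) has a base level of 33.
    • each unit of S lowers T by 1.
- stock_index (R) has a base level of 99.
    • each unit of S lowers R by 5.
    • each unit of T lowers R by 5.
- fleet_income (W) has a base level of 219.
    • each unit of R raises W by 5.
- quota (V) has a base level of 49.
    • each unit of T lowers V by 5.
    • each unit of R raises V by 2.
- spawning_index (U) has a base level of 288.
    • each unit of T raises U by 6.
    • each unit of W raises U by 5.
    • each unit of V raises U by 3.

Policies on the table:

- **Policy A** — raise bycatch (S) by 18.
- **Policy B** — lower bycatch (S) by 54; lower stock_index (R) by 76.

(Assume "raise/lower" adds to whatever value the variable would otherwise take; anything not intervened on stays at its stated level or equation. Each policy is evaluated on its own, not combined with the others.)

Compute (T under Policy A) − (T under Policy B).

-72

Policy A (S + 18):
  S = 90 + 18 = 108
  T = 33 − 108 = -75
Policy B (S − 54, R − 76):
  S = 90 − 54 = 36
  T = 33 − 36 = -3
T: -75 − (-3) = -72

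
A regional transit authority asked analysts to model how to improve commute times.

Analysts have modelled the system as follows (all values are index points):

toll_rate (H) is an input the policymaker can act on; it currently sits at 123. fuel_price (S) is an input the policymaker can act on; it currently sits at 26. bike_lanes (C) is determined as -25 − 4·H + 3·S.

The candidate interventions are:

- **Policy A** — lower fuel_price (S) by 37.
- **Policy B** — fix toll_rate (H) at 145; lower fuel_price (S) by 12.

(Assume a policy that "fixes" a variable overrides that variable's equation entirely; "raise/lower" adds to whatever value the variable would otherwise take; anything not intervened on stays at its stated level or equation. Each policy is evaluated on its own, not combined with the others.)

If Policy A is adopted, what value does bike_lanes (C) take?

-550

Policy A (S − 37):
  H = 123
  S = 26 − 37 = -11
  C = -25 − 4·123 + 3·(-11) = -550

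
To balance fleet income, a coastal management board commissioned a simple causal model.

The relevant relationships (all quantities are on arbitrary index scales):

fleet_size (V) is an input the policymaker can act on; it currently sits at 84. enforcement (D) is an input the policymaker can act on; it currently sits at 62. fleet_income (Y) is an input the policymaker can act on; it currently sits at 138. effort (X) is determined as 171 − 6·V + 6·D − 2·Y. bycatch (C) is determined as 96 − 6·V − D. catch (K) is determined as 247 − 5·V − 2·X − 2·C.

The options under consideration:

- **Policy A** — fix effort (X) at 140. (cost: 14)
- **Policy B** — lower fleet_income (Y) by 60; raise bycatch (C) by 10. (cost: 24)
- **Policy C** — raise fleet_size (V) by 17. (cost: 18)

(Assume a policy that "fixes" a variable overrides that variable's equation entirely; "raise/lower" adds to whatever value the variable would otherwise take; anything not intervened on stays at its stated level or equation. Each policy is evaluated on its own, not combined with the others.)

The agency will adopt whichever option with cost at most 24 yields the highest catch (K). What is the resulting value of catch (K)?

1564

Policy A (X := 140):
  V = 84
  D = 62
  Y = 138
  X = 140
  C = 96 − 6·84 − 62 = -470
  K = 247 − 5·84 − 2·140 − 2·(-470) = 487
Policy B (Y − 60, C + 10):
  V = 84
  D = 62
  Y = 138 − 60 = 78
  X = 171 − 6·84 + 6·62 − 2·78 = -117
  C = 96 − 6·84 − 62 (+10 from intervention) = -460
  K = 247 − 5·84 − 2·(-117) − 2·(-460) = 981
Policy C (V + 17):
  V = 84 + 17 = 101
  D = 62
  Y = 138
  X = 171 − 6·101 + 6·62 − 2·138 = -339
  C = 96 − 6·101 − 62 = -572
  K = 247 − 5·101 − 2·(-339) − 2·(-572) = 1564
Comparing — Policy A: K=487, Policy B: K=981, Policy C: K=1564. Highest is 1564 (Policy C).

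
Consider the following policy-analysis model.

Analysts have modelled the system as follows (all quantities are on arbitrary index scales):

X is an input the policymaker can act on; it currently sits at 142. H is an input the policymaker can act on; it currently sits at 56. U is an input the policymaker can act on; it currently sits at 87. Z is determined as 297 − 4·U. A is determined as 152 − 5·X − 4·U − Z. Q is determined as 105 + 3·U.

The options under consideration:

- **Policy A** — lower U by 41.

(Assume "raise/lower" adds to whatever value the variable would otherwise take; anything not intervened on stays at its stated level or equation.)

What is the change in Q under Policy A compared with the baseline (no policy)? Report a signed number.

Baseline:
  U = 87
  Q = 105 + 3·87 = 366
Policy A (U − 41):
  U = 87 − 41 = 46
  Q = 105 + 3·46 = 243
Change in Q: 243 − 366 = -123

-123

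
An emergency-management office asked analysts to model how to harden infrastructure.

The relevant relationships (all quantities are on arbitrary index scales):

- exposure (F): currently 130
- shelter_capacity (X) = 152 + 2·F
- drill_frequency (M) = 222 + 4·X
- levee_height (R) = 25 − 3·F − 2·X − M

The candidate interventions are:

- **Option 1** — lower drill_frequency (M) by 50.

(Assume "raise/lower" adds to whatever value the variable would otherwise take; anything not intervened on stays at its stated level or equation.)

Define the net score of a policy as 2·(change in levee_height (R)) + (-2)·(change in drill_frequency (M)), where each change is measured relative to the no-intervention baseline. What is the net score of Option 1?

200

Baseline:
  F = 130
  X = 152 + 2·130 = 412
  M = 222 + 4·412 = 1870
  R = 25 − 3·130 − 2·412 − 1870 = -3059
Option 1 (M − 50):
  F = 130
  X = 152 + 2·130 = 412
  M = 222 + 4·412 (−50 from intervention) = 1820
  R = 25 − 3·130 − 2·412 − 1820 = -3009
ΔR = -3009 − (-3059) = 50; ΔM = 1820 − 1870 = -50
Score = 2·50 + (-2)·(-50) = 200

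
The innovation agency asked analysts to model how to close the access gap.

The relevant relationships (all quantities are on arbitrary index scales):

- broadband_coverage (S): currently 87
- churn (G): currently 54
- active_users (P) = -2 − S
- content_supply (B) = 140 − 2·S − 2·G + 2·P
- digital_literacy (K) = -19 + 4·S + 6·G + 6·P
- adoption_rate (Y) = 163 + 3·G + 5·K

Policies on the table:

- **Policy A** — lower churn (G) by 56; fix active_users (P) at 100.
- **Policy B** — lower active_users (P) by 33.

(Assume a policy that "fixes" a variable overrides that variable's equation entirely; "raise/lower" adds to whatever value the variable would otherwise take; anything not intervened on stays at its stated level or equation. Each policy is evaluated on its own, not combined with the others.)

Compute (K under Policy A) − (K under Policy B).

996

Policy A (G − 56, P := 100):
  S = 87
  G = 54 − 56 = -2
  P = 100
  K = -19 + 4·87 + 6·(-2) + 6·100 = 917
Policy B (P − 33):
  S = 87
  G = 54
  P = -2 − 87 (−33 from intervention) = -122
  K = -19 + 4·87 + 6·54 + 6·(-122) = -79
K: 917 − (-79) = 996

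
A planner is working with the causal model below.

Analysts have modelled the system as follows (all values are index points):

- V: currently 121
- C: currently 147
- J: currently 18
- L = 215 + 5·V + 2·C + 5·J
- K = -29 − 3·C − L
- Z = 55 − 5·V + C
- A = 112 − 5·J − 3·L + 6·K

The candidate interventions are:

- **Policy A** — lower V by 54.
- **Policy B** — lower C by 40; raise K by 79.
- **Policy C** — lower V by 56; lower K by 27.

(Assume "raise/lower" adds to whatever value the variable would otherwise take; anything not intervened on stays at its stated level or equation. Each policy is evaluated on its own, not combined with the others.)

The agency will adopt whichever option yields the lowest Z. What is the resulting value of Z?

Policy A (V − 54):
  V = 121 − 54 = 67
  C = 147
  Z = 55 − 5·67 + 147 = -133
Policy B (C − 40, K + 79):
  V = 121
  C = 147 − 40 = 107
  Z = 55 − 5·121 + 107 = -443
Policy C (V − 56, K − 27):
  V = 121 − 56 = 65
  C = 147
  Z = 55 − 5·65 + 147 = -123
Comparing — Policy A: Z=-133, Policy B: Z=-443, Policy C: Z=-123. Lowest is -443 (Policy B).

-443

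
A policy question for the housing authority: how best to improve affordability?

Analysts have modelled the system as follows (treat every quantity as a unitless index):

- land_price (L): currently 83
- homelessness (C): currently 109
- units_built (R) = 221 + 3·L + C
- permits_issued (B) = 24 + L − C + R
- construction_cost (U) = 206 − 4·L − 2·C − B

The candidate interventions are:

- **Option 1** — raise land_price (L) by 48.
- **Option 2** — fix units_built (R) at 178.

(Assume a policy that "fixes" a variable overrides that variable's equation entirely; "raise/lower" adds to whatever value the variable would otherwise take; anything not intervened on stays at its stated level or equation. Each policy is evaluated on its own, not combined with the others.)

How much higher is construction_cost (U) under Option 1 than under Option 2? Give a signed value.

-785

Option 1 (L + 48):
  L = 83 + 48 = 131
  C = 109
  R = 221 + 3·131 + 109 = 723
  B = 24 + 131 − 109 + 723 = 769
  U = 206 − 4·131 − 2·109 − 769 = -1305
Option 2 (R := 178):
  L = 83
  C = 109
  R = 178
  B = 24 + 83 − 109 + 178 = 176
  U = 206 − 4·83 − 2·109 − 176 = -520
U: -1305 − (-520) = -785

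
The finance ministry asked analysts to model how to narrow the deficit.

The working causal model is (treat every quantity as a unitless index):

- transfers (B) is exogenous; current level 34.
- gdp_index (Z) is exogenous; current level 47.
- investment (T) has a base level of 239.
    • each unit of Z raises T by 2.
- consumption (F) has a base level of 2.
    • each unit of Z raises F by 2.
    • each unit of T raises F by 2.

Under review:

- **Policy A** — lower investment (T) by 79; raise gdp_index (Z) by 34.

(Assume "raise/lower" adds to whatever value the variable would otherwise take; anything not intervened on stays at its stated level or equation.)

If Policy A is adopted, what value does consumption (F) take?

808

Policy A (T − 79, Z + 34):
  Z = 47 + 34 = 81
  T = 239 + 2·81 (−79 from intervention) = 322
  F = 2 + 2·81 + 2·322 = 808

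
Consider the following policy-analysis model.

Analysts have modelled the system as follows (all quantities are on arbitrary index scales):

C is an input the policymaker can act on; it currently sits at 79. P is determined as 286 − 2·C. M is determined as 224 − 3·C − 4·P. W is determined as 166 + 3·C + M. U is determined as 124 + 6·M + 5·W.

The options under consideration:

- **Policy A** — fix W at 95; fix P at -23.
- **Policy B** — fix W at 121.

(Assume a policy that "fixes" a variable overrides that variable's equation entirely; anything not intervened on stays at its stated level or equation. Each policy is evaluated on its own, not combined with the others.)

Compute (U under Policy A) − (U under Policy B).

3494

Policy A (W := 95, P := -23):
  C = 79
  P = -23
  M = 224 − 3·79 − 4·(-23) = 79
  W = 95
  U = 124 + 6·79 + 5·95 = 1073
Policy B (W := 121):
  C = 79
  P = 286 − 2·79 = 128
  M = 224 − 3·79 − 4·128 = -525
  W = 121
  U = 124 + 6·(-525) + 5·121 = -2421
U: 1073 − (-2421) = 3494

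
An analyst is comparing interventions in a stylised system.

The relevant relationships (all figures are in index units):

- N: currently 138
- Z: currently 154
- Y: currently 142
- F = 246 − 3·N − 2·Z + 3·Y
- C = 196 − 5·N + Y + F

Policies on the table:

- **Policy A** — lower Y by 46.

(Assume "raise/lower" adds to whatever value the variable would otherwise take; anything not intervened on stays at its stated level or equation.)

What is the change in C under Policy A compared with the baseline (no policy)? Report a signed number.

-184

Baseline:
  N = 138
  Z = 154
  Y = 142
  F = 246 − 3·138 − 2·154 + 3·142 = -50
  C = 196 − 5·138 + 142 + (-50) = -402
Policy A (Y − 46):
  N = 138
  Z = 154
  Y = 142 − 46 = 96
  F = 246 − 3·138 − 2·154 + 3·96 = -188
  C = 196 − 5·138 + 96 + (-188) = -586
Change in C: -586 − (-402) = -184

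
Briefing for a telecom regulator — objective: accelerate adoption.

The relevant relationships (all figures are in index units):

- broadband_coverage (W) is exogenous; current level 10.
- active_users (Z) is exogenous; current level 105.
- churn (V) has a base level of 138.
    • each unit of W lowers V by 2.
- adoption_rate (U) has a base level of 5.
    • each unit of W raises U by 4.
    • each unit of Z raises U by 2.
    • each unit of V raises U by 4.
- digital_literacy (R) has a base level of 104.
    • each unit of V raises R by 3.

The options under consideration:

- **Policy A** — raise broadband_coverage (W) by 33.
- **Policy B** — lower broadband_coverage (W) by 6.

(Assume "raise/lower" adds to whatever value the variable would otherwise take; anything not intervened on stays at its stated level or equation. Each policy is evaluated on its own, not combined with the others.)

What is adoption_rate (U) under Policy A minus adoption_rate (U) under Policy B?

-156

Policy A (W + 33):
  W = 10 + 33 = 43
  Z = 105
  V = 138 − 2·43 = 52
  U = 5 + 4·43 + 2·105 + 4·52 = 595
Policy B (W − 6):
  W = 10 − 6 = 4
  Z = 105
  V = 138 − 2·4 = 130
  U = 5 + 4·4 + 2·105 + 4·130 = 751
U: 595 − 751 = -156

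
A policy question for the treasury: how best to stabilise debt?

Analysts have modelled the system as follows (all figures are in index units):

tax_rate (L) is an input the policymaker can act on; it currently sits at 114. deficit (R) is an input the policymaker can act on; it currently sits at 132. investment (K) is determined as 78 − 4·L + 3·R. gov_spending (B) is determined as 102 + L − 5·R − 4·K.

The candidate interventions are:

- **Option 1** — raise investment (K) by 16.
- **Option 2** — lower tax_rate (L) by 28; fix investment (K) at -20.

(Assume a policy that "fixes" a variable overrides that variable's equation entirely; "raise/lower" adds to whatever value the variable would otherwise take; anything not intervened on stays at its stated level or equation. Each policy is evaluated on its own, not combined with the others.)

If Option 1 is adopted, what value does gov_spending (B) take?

-580

Option 1 (K + 16):
  L = 114
  R = 132
  K = 78 − 4·114 + 3·132 (+16 from intervention) = 34
  B = 102 + 114 − 5·132 − 4·34 = -580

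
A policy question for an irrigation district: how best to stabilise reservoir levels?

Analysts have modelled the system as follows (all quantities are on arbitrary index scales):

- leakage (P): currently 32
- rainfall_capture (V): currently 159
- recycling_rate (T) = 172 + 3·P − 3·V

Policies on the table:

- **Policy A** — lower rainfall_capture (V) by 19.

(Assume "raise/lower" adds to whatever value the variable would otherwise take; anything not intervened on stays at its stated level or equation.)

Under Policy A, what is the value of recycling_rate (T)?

-152

Policy A (V − 19):
  P = 32
  V = 159 − 19 = 140
  T = 172 + 3·32 − 3·140 = -152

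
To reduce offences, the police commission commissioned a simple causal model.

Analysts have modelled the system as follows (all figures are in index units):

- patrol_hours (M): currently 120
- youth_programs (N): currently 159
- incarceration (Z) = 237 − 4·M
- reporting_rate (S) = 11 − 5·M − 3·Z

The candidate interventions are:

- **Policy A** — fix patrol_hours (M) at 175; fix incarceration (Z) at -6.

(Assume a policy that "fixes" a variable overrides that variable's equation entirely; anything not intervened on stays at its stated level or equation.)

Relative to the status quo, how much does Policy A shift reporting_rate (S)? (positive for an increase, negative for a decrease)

Baseline:
  M = 120
  Z = 237 − 4·120 = -243
  S = 11 − 5·120 − 3·(-243) = 140
Policy A (M := 175, Z := -6):
  M = 175
  Z = -6
  S = 11 − 5·175 − 3·(-6) = -846
Change in S: -846 − 140 = -986

-986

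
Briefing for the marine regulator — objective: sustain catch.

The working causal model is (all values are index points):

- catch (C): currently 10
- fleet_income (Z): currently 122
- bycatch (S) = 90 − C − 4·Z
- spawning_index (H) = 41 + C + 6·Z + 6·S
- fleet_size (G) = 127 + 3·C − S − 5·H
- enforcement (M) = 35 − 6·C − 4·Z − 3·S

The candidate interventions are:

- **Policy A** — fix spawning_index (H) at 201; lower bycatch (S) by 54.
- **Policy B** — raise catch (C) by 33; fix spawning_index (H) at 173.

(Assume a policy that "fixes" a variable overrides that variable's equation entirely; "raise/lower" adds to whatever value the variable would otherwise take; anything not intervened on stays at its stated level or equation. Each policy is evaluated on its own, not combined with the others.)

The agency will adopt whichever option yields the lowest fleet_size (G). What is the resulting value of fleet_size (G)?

Policy A (H := 201, S − 54):
  C = 10
  Z = 122
  S = 90 − 10 − 4·122 (−54 from intervention) = -462
  H = 201
  G = 127 + 3·10 − (-462) − 5·201 = -386
Policy B (C + 33, H := 173):
  C = 10 + 33 = 43
  Z = 122
  S = 90 − 43 − 4·122 = -441
  H = 173
  G = 127 + 3·43 − (-441) − 5·173 = -168
Comparing — Policy A: G=-386, Policy B: G=-168. Lowest is -386 (Policy A).

-386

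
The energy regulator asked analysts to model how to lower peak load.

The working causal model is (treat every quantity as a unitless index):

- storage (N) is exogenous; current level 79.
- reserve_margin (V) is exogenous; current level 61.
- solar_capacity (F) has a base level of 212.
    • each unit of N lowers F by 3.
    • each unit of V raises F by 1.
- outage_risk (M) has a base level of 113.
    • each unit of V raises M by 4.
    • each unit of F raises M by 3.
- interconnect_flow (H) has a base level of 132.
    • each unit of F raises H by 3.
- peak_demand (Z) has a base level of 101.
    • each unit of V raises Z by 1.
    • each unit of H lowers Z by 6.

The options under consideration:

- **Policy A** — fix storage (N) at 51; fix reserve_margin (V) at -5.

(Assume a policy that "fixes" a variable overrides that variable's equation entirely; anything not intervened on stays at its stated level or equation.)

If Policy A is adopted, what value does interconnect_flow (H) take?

Policy A (N := 51, V := -5):
  N = 51
  V = -5
  F = 212 − 3·51 + (-5) = 54
  H = 132 + 3·54 = 294

294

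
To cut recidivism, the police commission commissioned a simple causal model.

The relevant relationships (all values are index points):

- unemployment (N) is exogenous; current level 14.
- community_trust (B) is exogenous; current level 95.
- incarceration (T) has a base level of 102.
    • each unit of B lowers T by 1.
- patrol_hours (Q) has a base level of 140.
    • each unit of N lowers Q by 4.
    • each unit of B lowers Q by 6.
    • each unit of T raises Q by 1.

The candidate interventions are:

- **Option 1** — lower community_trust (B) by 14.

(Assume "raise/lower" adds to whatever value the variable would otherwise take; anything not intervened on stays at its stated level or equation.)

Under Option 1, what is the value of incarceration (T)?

21

Option 1 (B − 14):
  B = 95 − 14 = 81
  T = 102 − 81 = 21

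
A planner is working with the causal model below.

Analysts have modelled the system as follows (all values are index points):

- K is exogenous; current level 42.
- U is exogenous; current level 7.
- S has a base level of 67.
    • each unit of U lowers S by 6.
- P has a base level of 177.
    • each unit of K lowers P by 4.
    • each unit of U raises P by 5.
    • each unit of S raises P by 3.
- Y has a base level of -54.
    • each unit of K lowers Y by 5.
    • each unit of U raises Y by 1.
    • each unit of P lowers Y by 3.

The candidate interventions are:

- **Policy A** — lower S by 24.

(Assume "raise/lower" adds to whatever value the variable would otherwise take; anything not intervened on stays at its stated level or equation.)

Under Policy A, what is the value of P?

47

Policy A (S − 24):
  K = 42
  U = 7
  S = 67 − 6·7 (−24 from intervention) = 1
  P = 177 − 4·42 + 5·7 + 3·1 = 47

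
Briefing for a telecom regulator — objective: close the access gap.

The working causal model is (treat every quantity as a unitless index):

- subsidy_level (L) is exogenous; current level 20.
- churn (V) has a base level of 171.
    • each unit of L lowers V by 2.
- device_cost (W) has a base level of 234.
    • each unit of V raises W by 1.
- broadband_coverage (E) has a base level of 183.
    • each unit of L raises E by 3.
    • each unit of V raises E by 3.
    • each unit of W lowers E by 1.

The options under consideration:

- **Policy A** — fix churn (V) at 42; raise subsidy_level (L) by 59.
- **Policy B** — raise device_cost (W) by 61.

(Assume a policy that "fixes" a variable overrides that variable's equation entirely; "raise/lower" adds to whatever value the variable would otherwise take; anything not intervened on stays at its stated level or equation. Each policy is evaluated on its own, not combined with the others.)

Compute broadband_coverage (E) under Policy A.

Policy A (V := 42, L + 59):
  L = 20 + 59 = 79
  V = 42
  W = 234 + 42 = 276
  E = 183 + 3·79 + 3·42 − 276 = 270

270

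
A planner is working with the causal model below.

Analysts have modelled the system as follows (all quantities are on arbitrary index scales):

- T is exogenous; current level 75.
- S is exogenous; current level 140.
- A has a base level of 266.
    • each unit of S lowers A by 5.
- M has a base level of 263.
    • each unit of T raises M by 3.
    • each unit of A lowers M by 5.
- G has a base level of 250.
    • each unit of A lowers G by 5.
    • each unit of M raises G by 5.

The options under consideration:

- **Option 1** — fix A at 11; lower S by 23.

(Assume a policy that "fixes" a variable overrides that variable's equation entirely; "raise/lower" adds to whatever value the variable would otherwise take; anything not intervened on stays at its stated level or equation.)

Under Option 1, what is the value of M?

Option 1 (A := 11, S − 23):
  T = 75
  S = 140 − 23 = 117
  A = 11
  M = 263 + 3·75 − 5·11 = 433

433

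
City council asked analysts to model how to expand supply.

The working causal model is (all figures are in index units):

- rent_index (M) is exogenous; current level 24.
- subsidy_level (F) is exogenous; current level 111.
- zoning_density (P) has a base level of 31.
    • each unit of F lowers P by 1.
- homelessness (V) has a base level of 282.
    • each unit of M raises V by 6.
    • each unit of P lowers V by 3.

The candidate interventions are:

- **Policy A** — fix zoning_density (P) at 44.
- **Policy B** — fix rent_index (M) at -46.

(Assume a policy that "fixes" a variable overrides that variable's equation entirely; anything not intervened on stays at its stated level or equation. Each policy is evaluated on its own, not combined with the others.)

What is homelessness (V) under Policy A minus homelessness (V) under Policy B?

Policy A (P := 44):
  M = 24
  F = 111
  P = 44
  V = 282 + 6·24 − 3·44 = 294
Policy B (M := -46):
  M = -46
  F = 111
  P = 31 − 111 = -80
  V = 282 + 6·(-46) − 3·(-80) = 246
V: 294 − 246 = 48

48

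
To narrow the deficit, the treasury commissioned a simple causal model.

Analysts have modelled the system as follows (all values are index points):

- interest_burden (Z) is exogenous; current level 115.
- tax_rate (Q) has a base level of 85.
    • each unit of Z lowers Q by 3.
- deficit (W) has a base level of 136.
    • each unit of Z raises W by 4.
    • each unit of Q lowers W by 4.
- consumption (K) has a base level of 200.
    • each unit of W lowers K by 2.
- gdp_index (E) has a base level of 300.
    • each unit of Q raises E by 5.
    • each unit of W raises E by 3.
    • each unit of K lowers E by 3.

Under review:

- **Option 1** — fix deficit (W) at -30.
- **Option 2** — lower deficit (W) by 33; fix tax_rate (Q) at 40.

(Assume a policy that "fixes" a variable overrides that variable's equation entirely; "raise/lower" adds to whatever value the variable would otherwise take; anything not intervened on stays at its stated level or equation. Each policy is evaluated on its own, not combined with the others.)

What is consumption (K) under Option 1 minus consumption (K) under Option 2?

866

Option 1 (W := -30):
  Z = 115
  Q = 85 − 3·115 = -260
  W = -30
  K = 200 − 2·(-30) = 260
Option 2 (W − 33, Q := 40):
  Z = 115
  Q = 40
  W = 136 + 4·115 − 4·40 (−33 from intervention) = 403
  K = 200 − 2·403 = -606
K: 260 − (-606) = 866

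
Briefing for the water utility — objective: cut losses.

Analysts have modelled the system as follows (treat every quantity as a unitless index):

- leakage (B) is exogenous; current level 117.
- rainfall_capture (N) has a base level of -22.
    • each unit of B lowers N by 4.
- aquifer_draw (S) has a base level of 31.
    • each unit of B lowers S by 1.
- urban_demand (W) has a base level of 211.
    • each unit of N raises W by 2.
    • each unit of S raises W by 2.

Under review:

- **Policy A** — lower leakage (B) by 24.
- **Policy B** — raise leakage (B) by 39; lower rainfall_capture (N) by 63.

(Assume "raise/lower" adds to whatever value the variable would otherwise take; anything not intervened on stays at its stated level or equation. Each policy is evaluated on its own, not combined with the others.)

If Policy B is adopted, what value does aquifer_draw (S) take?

-125

Policy B (B + 39, N − 63):
  B = 117 + 39 = 156
  S = 31 − 156 = -125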